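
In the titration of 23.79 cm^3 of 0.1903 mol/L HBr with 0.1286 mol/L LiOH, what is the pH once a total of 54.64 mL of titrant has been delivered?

n(acid) = 0.1903 x 0.02379 = 0.004527 mol; n(LiOH) added = 0.1286 x 0.05464 = 0.007027 mol.
Base is in excess by 0.007027 - 0.004527 = 0.002499 mol in a total volume of 0.07843 L.
[OH^-] = 0.002499/0.07843 = 0.03187 M, so pOH = 1.50 and pH = 14.00 - 1.50 = 12.50.

12.50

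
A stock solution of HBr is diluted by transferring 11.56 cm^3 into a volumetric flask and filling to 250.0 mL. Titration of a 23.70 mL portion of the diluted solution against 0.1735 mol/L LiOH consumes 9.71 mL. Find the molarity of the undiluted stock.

n(LiOH) = 0.1735 x 0.009710 = 0.001685 mol.
n(HBr) in the aliquot = 0.001685 mol.
[diluted HBr] = 0.001685 / 0.02370 = 0.07108 M.
Dilution factor = 250.0/11.56 = 21.63, so [stock] = 0.07108 x 21.63 = 1.54 M.

1.54 M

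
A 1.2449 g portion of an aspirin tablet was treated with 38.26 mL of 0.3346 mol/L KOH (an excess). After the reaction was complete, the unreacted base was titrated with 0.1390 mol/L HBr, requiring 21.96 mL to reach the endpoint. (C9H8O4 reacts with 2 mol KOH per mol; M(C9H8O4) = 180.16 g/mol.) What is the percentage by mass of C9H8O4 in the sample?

Total n(KOH) added = 0.3346 x 0.03826 = 0.01280 mol.
n(HBr) used = 0.1390 x 0.02196 = 0.003052 mol, which equals the excess n(KOH).
So n(KOH) consumed by the sample = 0.01280 - 0.003052 = 0.009749 mol.
n(C9H8O4) = 0.009749 / 2 = 0.004875 mol.
mass C9H8O4 = 0.004875 x 180.16 = 0.8782 g, so %C9H8O4 = 0.8782/1.2449 x 100 = 70.5%.

70.5%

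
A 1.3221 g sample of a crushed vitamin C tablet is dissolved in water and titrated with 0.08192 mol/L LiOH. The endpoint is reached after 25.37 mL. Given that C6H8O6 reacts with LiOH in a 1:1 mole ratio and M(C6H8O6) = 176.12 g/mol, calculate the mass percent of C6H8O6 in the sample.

n(LiOH) = 0.08192 x 0.02537 = 0.002078 mol.
n(C6H8O6) = 0.002078 / 1 = 0.002078 mol.
mass of C6H8O6 = 0.002078 x 176.12 = 0.3660 g.
% purity = 0.3660 / 1.3221 x 100 = 27.7%.

27.7%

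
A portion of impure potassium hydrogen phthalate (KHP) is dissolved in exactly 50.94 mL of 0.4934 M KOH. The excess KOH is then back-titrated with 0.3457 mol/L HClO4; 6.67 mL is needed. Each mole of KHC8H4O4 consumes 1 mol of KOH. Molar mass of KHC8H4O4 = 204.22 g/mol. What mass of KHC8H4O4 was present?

Total n(KOH) added = 0.4934 x 0.05094 = 0.02513 mol.
n(HClO4) used = 0.3457 x 0.006670 = 0.002306 mol, which equals the excess n(KOH).
So n(KOH) consumed by the sample = 0.02513 - 0.002306 = 0.02283 mol.
n(KHC8H4O4) = 0.02283 / 1 = 0.02283 mol.
mass = 0.02283 mol x 204.22 g/mol = 4.66 g.

4.66 g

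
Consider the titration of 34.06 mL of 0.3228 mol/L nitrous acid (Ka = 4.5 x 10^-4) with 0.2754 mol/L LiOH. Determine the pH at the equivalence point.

8.26

n(HNO2) = 0.3228 x 0.03406 = 0.01099 mol; V(LiOH) at equivalence = 0.01099/0.2754 = 0.03992 L.
At equivalence all the acid is converted to NO2-; total volume = 0.03406 + 0.03992 = 0.07398 L, so [NO2-] = 0.01099/0.07398 = 0.1486 M.
Kb = Kw/Ka = 1.0e-14 / 4.5 x 10^-4 = 2.22e-11.
[OH^-] = sqrt(Kb x [NO2-]) = sqrt(2.22e-11 x 0.1486) = 1.82e-6 M.
pOH = 5.74, so pH = 14.00 - 5.74 = 8.26.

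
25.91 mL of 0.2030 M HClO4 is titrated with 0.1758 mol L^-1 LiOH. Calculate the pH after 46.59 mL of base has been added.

n(acid) = 0.2030 x 0.02591 = 0.005260 mol; n(LiOH) added = 0.1758 x 0.04659 = 0.008191 mol.
Base is in excess by 0.008191 - 0.005260 = 0.002931 mol in a total volume of 0.07250 L.
[OH^-] = 0.002931/0.07250 = 0.04042 M, so pOH = 1.39 and pH = 14.00 - 1.39 = 12.61.

12.61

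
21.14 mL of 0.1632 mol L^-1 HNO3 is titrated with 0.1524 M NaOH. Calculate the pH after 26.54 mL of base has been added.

n(acid) = 0.1632 x 0.02114 = 0.003450 mol; n(NaOH) added = 0.1524 x 0.02654 = 0.004045 mol.
Base is in excess by 0.004045 - 0.003450 = 0.0005946 mol in a total volume of 0.04768 L.
[OH^-] = 0.0005946/0.04768 = 0.01247 M, so pOH = 1.90 and pH = 14.00 - 1.90 = 12.10.

12.10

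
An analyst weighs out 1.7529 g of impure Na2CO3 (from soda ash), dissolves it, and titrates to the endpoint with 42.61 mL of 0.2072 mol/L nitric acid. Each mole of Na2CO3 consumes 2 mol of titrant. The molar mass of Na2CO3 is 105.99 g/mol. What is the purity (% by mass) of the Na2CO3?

n(HNO3) = 0.2072 x 0.04261 = 0.008829 mol.
n(Na2CO3) = 0.008829 / 2 = 0.004414 mol.
mass of Na2CO3 = 0.004414 x 105.99 = 0.4679 g.
% purity = 0.4679 / 1.7529 x 100 = 26.7%.

26.7%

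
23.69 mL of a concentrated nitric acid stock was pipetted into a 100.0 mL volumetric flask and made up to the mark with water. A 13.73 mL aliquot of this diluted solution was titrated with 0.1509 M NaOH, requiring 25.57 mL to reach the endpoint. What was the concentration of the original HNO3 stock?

n(NaOH) = 0.1509 x 0.02557 = 0.003859 mol.
n(HNO3) in the aliquot = 0.003859 mol.
[diluted HNO3] = 0.003859 / 0.01373 = 0.2810 M.
Dilution factor = 100.0/23.69 = 4.221, so [stock] = 0.2810 x 4.221 = 1.19 M.

1.19 M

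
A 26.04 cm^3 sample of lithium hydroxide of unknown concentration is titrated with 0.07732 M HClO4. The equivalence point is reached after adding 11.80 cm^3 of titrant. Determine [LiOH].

0.0350 M

n(HClO4) delivered = 0.07732 x 0.01180 = 0.0009124 mol.
For a 1:1 reaction, n(LiOH) = 0.0009124 mol.
[LiOH] = 0.0009124 mol / 0.02604 L = 0.0350 M.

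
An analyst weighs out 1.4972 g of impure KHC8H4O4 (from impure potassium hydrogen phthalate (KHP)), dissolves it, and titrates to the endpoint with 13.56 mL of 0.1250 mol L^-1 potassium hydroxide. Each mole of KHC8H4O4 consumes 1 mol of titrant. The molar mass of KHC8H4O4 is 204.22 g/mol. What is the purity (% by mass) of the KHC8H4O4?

23.1%

n(KOH) = 0.1250 x 0.01356 = 0.001695 mol.
n(KHC8H4O4) = 0.001695 / 1 = 0.001695 mol.
mass of KHC8H4O4 = 0.001695 x 204.22 = 0.3462 g.
% purity = 0.3462 / 1.4972 x 100 = 23.1%.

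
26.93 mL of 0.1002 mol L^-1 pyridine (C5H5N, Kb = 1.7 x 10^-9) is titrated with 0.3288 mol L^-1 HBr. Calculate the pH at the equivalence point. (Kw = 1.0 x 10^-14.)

n(C5H5N) = 0.1002 x 0.02693 = 0.002698 mol; V(HBr) at equivalence = 0.002698/0.3288 = 0.008207 L.
At equivalence the base is fully converted to C5H5NH+; total volume = 0.03514 L, so [C5H5NH+] = 0.002698/0.03514 = 0.07680 M.
Ka(C5H5NH+) = Kw/Kb = 1.0e-14 / 1.7 x 10^-9 = 5.88e-6.
[H^+] = sqrt(Ka x [C5H5NH+]) = sqrt(5.88e-6 x 0.07680) = 0.000672 M.
pH = -log(0.000672) = 3.17.

3.17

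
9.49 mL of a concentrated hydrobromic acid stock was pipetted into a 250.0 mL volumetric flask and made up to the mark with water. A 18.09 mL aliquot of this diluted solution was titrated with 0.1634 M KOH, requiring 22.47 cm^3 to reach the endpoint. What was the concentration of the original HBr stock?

n(KOH) = 0.1634 x 0.02247 = 0.003672 mol.
n(HBr) in the aliquot = 0.003672 mol.
[diluted HBr] = 0.003672 / 0.01809 = 0.2030 M.
Dilution factor = 250.0/9.490 = 26.34, so [stock] = 0.2030 x 26.34 = 5.35 M.

5.35 M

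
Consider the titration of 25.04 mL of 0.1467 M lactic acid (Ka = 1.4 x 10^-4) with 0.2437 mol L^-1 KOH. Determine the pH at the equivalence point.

n(HC3H5O3) = 0.1467 x 0.02504 = 0.003673 mol; V(KOH) at equivalence = 0.003673/0.2437 = 0.01507 L.
At equivalence all the acid is converted to C3H5O3-; total volume = 0.02504 + 0.01507 = 0.04011 L, so [C3H5O3-] = 0.003673/0.04011 = 0.09157 M.
Kb = Kw/Ka = 1.0e-14 / 1.4 x 10^-4 = 7.14e-11.
[OH^-] = sqrt(Kb x [C3H5O3-]) = sqrt(7.14e-11 x 0.09157) = 2.56e-6 M.
pOH = 5.59, so pH = 14.00 - 5.59 = 8.41.

8.41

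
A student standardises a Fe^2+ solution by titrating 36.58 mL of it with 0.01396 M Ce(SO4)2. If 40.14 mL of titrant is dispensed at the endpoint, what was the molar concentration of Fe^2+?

n(Ce(SO4)2) = 0.01396 x 0.04014 = 0.0005604 mol.
From the balanced equation, 1 mol Ce(SO4)2 reacts with 1 mol Fe^2+, so n(Fe^2+) = 0.0005604 x 1/1 = 0.0005604 mol.
[Fe^2+] = 0.0005604 / 0.03658 L = 0.0153 M.

0.0153 M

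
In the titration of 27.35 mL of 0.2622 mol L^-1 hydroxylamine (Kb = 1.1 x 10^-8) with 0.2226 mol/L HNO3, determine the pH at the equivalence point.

n(NH2OH) = 0.2622 x 0.02735 = 0.007171 mol; V(HNO3) at equivalence = 0.007171/0.2226 = 0.03222 L.
At equivalence the base is fully converted to NH3OH+; total volume = 0.05957 L, so [NH3OH+] = 0.007171/0.05957 = 0.1204 M.
Ka(NH3OH+) = Kw/Kb = 1.0e-14 / 1.1 x 10^-8 = 9.09e-7.
[H^+] = sqrt(Ka x [NH3OH+]) = sqrt(9.09e-7 x 0.1204) = 0.000331 M.
pH = -log(0.000331) = 3.48.

3.48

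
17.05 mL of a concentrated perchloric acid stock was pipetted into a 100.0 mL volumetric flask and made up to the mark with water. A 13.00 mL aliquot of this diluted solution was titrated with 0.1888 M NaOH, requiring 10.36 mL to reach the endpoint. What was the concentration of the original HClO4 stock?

0.882 M

n(NaOH) = 0.1888 x 0.01036 = 0.001956 mol.
n(HClO4) in the aliquot = 0.001956 mol.
[diluted HClO4] = 0.001956 / 0.01300 = 0.1505 M.
Dilution factor = 100.0/17.05 = 5.865, so [stock] = 0.1505 x 5.865 = 0.882 M.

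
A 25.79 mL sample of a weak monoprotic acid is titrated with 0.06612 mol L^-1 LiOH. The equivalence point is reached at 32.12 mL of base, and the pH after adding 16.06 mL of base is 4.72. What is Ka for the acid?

1.9 x 10^-5

16.06 mL is half of the equivalence volume, so this is the half-equivalence point where [HA] = [A^-].
At half-equivalence pH = pKa, so pKa = 4.72.
Ka = 10^(-4.72) = 1.9 x 10^-5.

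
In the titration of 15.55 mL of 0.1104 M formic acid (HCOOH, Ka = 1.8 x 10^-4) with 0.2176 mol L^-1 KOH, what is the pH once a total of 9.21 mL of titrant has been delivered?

n(acid) = 0.1104 x 0.01555 = 0.001717 mol; n(KOH) added = 0.2176 x 0.009210 = 0.002004 mol.
Base is in excess by 0.002004 - 0.001717 = 0.0002874 mol in a total volume of 0.02476 L.
[OH^-] = 0.0002874/0.02476 = 0.01161 M, so pOH = 1.94 and pH = 14.00 - 1.94 = 12.06.

12.06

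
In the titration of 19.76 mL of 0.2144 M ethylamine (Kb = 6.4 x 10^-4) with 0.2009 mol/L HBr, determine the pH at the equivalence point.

n(C2H5NH2) = 0.2144 x 0.01976 = 0.004237 mol; V(HBr) at equivalence = 0.004237/0.2009 = 0.02109 L.
At equivalence the base is fully converted to C2H5NH3+; total volume = 0.04085 L, so [C2H5NH3+] = 0.004237/0.04085 = 0.1037 M.
Ka(C2H5NH3+) = Kw/Kb = 1.0e-14 / 6.4 x 10^-4 = 1.56e-11.
[H^+] = sqrt(Ka x [C2H5NH3+]) = sqrt(1.56e-11 x 0.1037) = 1.27e-6 M.
pH = -log(1.27e-6) = 5.90.

5.90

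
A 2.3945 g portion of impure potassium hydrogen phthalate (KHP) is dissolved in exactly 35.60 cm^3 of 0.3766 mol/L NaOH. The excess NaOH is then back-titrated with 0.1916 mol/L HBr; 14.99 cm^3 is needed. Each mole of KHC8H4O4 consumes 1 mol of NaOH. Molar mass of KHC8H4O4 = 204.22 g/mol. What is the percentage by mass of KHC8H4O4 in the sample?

Total n(NaOH) added = 0.3766 x 0.03560 = 0.01341 mol.
n(HBr) used = 0.1916 x 0.01499 = 0.002872 mol, which equals the excess n(NaOH).
So n(NaOH) consumed by the sample = 0.01341 - 0.002872 = 0.01053 mol.
n(KHC8H4O4) = 0.01053 / 1 = 0.01053 mol.
mass KHC8H4O4 = 0.01053 x 204.22 = 2.151 g, so %KHC8H4O4 = 2.151/2.3945 x 100 = 89.8%.

89.8%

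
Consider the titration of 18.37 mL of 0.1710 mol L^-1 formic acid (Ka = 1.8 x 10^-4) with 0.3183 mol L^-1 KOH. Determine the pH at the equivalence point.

8.40

n(HCOOH) = 0.1710 x 0.01837 = 0.003141 mol; V(KOH) at equivalence = 0.003141/0.3183 = 0.009869 L.
At equivalence all the acid is converted to HCOO-; total volume = 0.01837 + 0.009869 = 0.02824 L, so [HCOO-] = 0.003141/0.02824 = 0.1112 M.
Kb = Kw/Ka = 1.0e-14 / 1.8 x 10^-4 = 5.56e-11.
[OH^-] = sqrt(Kb x [HCOO-]) = sqrt(5.56e-11 x 0.1112) = 2.49e-6 M.
pOH = 5.60, so pH = 14.00 - 5.60 = 8.40.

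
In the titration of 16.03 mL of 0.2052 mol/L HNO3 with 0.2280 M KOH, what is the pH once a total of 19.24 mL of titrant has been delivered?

n(acid) = 0.2052 x 0.01603 = 0.003289 mol; n(KOH) added = 0.2280 x 0.01924 = 0.004387 mol.
Base is in excess by 0.004387 - 0.003289 = 0.001097 mol in a total volume of 0.03527 L.
[OH^-] = 0.001097/0.03527 = 0.03111 M, so pOH = 1.51 and pH = 14.00 - 1.51 = 12.49.

12.49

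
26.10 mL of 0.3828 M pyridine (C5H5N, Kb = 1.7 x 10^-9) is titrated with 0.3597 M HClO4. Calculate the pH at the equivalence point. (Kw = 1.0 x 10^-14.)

2.98

n(C5H5N) = 0.3828 x 0.02610 = 0.009991 mol; V(HClO4) at equivalence = 0.009991/0.3597 = 0.02778 L.
At equivalence the base is fully converted to C5H5NH+; total volume = 0.05388 L, so [C5H5NH+] = 0.009991/0.05388 = 0.1854 M.
Ka(C5H5NH+) = Kw/Kb = 1.0e-14 / 1.7 x 10^-9 = 5.88e-6.
[H^+] = sqrt(Ka x [C5H5NH+]) = sqrt(5.88e-6 x 0.1854) = 0.00104 M.
pH = -log(0.00104) = 2.98.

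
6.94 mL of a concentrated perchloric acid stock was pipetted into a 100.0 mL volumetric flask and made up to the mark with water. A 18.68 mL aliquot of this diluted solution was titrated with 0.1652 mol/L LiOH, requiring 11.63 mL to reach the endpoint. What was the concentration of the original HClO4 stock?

1.48 M

n(LiOH) = 0.1652 x 0.01163 = 0.001921 mol.
n(HClO4) in the aliquot = 0.001921 mol.
[diluted HClO4] = 0.001921 / 0.01868 = 0.1029 M.
Dilution factor = 100.0/6.940 = 14.41, so [stock] = 0.1029 x 14.41 = 1.48 M.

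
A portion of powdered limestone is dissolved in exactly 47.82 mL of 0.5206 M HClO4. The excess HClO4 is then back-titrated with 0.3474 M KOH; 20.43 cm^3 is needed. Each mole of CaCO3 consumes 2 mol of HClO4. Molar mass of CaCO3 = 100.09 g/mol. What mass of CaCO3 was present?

Total n(HClO4) added = 0.5206 x 0.04782 = 0.02490 mol.
n(KOH) used = 0.3474 x 0.02043 = 0.007097 mol, which equals the excess n(HClO4).
So n(HClO4) consumed by the sample = 0.02490 - 0.007097 = 0.01780 mol.
n(CaCO3) = 0.01780 / 2 = 0.008899 mol.
mass = 0.008899 mol x 100.09 g/mol = 0.891 g.

0.891 g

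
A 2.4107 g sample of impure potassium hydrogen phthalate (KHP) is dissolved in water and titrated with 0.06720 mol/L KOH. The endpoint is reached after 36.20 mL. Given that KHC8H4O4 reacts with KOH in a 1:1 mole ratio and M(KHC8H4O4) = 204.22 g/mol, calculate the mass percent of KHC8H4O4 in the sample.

n(KOH) = 0.06720 x 0.03620 = 0.002433 mol.
n(KHC8H4O4) = 0.002433 / 1 = 0.002433 mol.
mass of KHC8H4O4 = 0.002433 x 204.22 = 0.4968 g.
% purity = 0.4968 / 2.4107 x 100 = 20.6%.

20.6%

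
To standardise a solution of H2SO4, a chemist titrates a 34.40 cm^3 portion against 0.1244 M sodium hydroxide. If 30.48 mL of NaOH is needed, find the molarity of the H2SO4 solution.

n(NaOH) delivered = 0.1244 x 0.03048 = 0.003792 mol.
The reaction is 1 H2SO4 + 2 NaOH, so n(H2SO4) = 0.003792 x 1/2 = 0.001896 mol.
[H2SO4] = 0.001896 mol / 0.03440 L = 0.0551 M.

0.0551 M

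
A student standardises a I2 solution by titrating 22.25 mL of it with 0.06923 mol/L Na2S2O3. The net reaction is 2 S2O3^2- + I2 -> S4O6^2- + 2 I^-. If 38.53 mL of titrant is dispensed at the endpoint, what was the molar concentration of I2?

0.0599 M

n(Na2S2O3) = 0.06923 x 0.03853 = 0.002667 mol.
From the balanced equation, 2 mol Na2S2O3 reacts with 1 mol I2, so n(I2) = 0.002667 x 1/2 = 0.001334 mol.
[I2] = 0.001334 / 0.02225 L = 0.0599 M.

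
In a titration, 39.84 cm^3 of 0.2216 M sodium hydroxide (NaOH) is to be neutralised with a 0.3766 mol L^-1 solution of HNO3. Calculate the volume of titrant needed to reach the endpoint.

23.4 mL

n(NaOH) = 0.2216 mol/L x 0.03984 L = 0.008829 mol.
At equivalence n(HNO3) = n(NaOH) = 0.008829 mol.
V(HNO3) = 0.008829 / 0.3766 = 0.02344 L = 23.4 mL.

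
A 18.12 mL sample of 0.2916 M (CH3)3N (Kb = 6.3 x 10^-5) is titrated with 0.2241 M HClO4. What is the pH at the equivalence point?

n((CH3)3N) = 0.2916 x 0.01812 = 0.005284 mol; V(HClO4) at equivalence = 0.005284/0.2241 = 0.02358 L.
At equivalence the base is fully converted to (CH3)3NH+; total volume = 0.04170 L, so [(CH3)3NH+] = 0.005284/0.04170 = 0.1267 M.
Ka((CH3)3NH+) = Kw/Kb = 1.0e-14 / 6.3 x 10^-5 = 1.59e-10.
[H^+] = sqrt(Ka x [(CH3)3NH+]) = sqrt(1.59e-10 x 0.1267) = 4.48e-6 M.
pH = -log(4.48e-6) = 5.35.

5.35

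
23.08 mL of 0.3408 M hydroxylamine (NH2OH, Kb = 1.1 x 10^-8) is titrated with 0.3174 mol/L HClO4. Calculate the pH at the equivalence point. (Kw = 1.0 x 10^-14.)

3.41

n(NH2OH) = 0.3408 x 0.02308 = 0.007866 mol; V(HClO4) at equivalence = 0.007866/0.3174 = 0.02478 L.
At equivalence the base is fully converted to NH3OH+; total volume = 0.04786 L, so [NH3OH+] = 0.007866/0.04786 = 0.1643 M.
Ka(NH3OH+) = Kw/Kb = 1.0e-14 / 1.1 x 10^-8 = 9.09e-7.
[H^+] = sqrt(Ka x [NH3OH+]) = sqrt(9.09e-7 x 0.1643) = 0.000387 M.
pH = -log(0.000387) = 3.41.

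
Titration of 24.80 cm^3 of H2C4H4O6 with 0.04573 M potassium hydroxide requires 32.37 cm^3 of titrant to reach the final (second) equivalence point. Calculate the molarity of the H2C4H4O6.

0.0298 M

n(KOH) = 0.04573 x 0.03237 = 0.001480 mol.
At the final (second) equivalence point, 2 mol OH^- react per mol H2C4H4O6, so n(H2C4H4O6) = 0.001480 / 2 = 0.0007401 mol.
[H2C4H4O6] = 0.0007401 / 0.02480 L = 0.0298 M.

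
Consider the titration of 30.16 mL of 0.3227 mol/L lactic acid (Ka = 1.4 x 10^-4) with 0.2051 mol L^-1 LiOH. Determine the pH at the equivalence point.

8.48

n(HC3H5O3) = 0.3227 x 0.03016 = 0.009733 mol; V(LiOH) at equivalence = 0.009733/0.2051 = 0.04745 L.
At equivalence all the acid is converted to C3H5O3-; total volume = 0.03016 + 0.04745 = 0.07761 L, so [C3H5O3-] = 0.009733/0.07761 = 0.1254 M.
Kb = Kw/Ka = 1.0e-14 / 1.4 x 10^-4 = 7.14e-11.
[OH^-] = sqrt(Kb x [C3H5O3-]) = sqrt(7.14e-11 x 0.1254) = 2.99e-6 M.
pOH = 5.52, so pH = 14.00 - 5.52 = 8.48.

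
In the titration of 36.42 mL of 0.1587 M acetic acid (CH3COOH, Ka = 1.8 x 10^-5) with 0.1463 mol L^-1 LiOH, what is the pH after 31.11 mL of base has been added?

5.31

Initial n(CH3COOH) = 0.1587 x 0.03642 = 0.005780 mol.
n(LiOH) added = 0.1463 x 0.03111 = 0.004551 mol, converting that many moles of CH3COOH to CH3COO-.
Remaining n(CH3COOH) = 0.001228 mol; n(CH3COO-) = 0.004551 mol.
By Henderson-Hasselbalch, pH = pKa + log([A^-]/[HA]) = 4.74 + log(0.004551/0.001228) = 4.74 + (+0.57) = 5.31.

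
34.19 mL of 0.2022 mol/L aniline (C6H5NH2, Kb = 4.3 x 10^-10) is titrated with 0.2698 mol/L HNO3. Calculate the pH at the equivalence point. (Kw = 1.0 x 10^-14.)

2.79

n(C6H5NH2) = 0.2022 x 0.03419 = 0.006913 mol; V(HNO3) at equivalence = 0.006913/0.2698 = 0.02562 L.
At equivalence the base is fully converted to C6H5NH3+; total volume = 0.05981 L, so [C6H5NH3+] = 0.006913/0.05981 = 0.1156 M.
Ka(C6H5NH3+) = Kw/Kb = 1.0e-14 / 4.3 x 10^-10 = 2.33e-5.
[H^+] = sqrt(Ka x [C6H5NH3+]) = sqrt(2.33e-5 x 0.1156) = 0.00164 M.
pH = -log(0.00164) = 2.79.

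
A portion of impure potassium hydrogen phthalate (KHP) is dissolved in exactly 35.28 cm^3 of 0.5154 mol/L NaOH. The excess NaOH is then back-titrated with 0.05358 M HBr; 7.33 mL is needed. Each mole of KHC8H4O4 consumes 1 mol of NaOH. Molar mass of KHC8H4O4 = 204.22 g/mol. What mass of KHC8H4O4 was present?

3.63 g

Total n(NaOH) added = 0.5154 x 0.03528 = 0.01818 mol.
n(HBr) used = 0.05358 x 0.007330 = 0.0003927 mol, which equals the excess n(NaOH).
So n(NaOH) consumed by the sample = 0.01818 - 0.0003927 = 0.01779 mol.
n(KHC8H4O4) = 0.01779 / 1 = 0.01779 mol.
mass = 0.01779 mol x 204.22 g/mol = 3.63 g.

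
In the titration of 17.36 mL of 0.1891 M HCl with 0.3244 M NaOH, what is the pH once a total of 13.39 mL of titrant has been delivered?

12.54

n(acid) = 0.1891 x 0.01736 = 0.003283 mol; n(NaOH) added = 0.3244 x 0.01339 = 0.004344 mol.
Base is in excess by 0.004344 - 0.003283 = 0.001061 mol in a total volume of 0.03075 L.
[OH^-] = 0.001061/0.03075 = 0.03450 M, so pOH = 1.46 and pH = 14.00 - 1.46 = 12.54.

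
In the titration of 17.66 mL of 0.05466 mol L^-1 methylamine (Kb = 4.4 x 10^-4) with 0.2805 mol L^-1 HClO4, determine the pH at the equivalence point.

5.99

n(CH3NH2) = 0.05466 x 0.01766 = 0.0009653 mol; V(HClO4) at equivalence = 0.0009653/0.2805 = 0.003441 L.
At equivalence the base is fully converted to CH3NH3+; total volume = 0.02110 L, so [CH3NH3+] = 0.0009653/0.02110 = 0.04575 M.
Ka(CH3NH3+) = Kw/Kb = 1.0e-14 / 4.4 x 10^-4 = 2.27e-11.
[H^+] = sqrt(Ka x [CH3NH3+]) = sqrt(2.27e-11 x 0.04575) = 1.02e-6 M.
pH = -log(1.02e-6) = 5.99.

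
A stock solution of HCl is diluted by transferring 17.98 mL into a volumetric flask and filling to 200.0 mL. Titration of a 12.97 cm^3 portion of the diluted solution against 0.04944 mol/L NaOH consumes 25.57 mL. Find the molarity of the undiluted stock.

1.08 M

n(NaOH) = 0.04944 x 0.02557 = 0.001264 mol.
n(HCl) in the aliquot = 0.001264 mol.
[diluted HCl] = 0.001264 / 0.01297 = 0.09747 M.
Dilution factor = 200.0/17.98 = 11.12, so [stock] = 0.09747 x 11.12 = 1.08 M.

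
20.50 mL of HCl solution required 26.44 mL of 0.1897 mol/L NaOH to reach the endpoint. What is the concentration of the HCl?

n(NaOH) delivered = 0.1897 x 0.02644 = 0.005016 mol.
For a 1:1 reaction, n(HCl) = 0.005016 mol.
[HCl] = 0.005016 mol / 0.02050 L = 0.245 M.

0.245 M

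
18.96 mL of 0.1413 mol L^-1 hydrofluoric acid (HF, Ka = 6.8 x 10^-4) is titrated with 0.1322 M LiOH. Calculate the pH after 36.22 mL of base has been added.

n(acid) = 0.1413 x 0.01896 = 0.002679 mol; n(LiOH) added = 0.1322 x 0.03622 = 0.004788 mol.
Base is in excess by 0.004788 - 0.002679 = 0.002109 mol in a total volume of 0.05518 L.
[OH^-] = 0.002109/0.05518 = 0.03822 M, so pOH = 1.42 and pH = 14.00 - 1.42 = 12.58.

12.58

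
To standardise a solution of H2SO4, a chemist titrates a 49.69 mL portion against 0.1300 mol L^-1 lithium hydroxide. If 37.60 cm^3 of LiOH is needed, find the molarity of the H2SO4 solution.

0.0492 M

n(LiOH) delivered = 0.1300 x 0.03760 = 0.004888 mol.
The reaction is 1 H2SO4 + 2 LiOH, so n(H2SO4) = 0.004888 x 1/2 = 0.002444 mol.
[H2SO4] = 0.002444 mol / 0.04969 L = 0.0492 M.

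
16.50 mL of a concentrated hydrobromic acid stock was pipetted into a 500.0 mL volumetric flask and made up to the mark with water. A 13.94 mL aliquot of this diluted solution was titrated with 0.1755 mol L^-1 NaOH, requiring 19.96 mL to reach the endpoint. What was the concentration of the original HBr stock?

7.61 M

n(NaOH) = 0.1755 x 0.01996 = 0.003503 mol.
n(HBr) in the aliquot = 0.003503 mol.
[diluted HBr] = 0.003503 / 0.01394 = 0.2513 M.
Dilution factor = 500.0/16.50 = 30.30, so [stock] = 0.2513 x 30.30 = 7.61 M.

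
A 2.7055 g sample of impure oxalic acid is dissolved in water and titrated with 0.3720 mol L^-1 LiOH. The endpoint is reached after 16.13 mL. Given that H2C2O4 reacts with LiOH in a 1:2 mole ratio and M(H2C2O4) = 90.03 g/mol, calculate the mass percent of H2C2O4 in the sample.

n(LiOH) = 0.3720 x 0.01613 = 0.006000 mol.
n(H2C2O4) = 0.006000 / 2 = 0.003000 mol.
mass of H2C2O4 = 0.003000 x 90.03 = 0.2701 g.
% purity = 0.2701 / 2.7055 x 100 = 9.98%.

9.98%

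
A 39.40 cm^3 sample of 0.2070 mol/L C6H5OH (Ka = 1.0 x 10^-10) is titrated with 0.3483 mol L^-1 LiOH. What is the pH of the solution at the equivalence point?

11.56

n(C6H5OH) = 0.2070 x 0.03940 = 0.008156 mol; V(LiOH) at equivalence = 0.008156/0.3483 = 0.02342 L.
At equivalence all the acid is converted to C6H5O-; total volume = 0.03940 + 0.02342 = 0.06282 L, so [C6H5O-] = 0.008156/0.06282 = 0.1298 M.
Kb = Kw/Ka = 1.0e-14 / 1.0 x 10^-10 = 0.000100.
[OH^-] = sqrt(Kb x [C6H5O-]) = sqrt(0.000100 x 0.1298) = 0.00360 M.
pOH = 2.44, so pH = 14.00 - 2.44 = 11.56.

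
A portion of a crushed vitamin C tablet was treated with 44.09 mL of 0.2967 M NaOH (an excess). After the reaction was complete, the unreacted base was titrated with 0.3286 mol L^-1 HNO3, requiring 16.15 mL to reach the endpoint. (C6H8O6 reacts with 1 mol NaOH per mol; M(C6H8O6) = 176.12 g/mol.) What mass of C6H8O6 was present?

Total n(NaOH) added = 0.2967 x 0.04409 = 0.01308 mol.
n(HNO3) used = 0.3286 x 0.01615 = 0.005307 mol, which equals the excess n(NaOH).
So n(NaOH) consumed by the sample = 0.01308 - 0.005307 = 0.007775 mol.
n(C6H8O6) = 0.007775 / 1 = 0.007775 mol.
mass = 0.007775 mol x 176.12 g/mol = 1.37 g.

1.37 g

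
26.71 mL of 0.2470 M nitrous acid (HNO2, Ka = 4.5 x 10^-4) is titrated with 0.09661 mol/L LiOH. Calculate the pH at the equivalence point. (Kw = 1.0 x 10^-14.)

8.09

n(HNO2) = 0.2470 x 0.02671 = 0.006597 mol; V(LiOH) at equivalence = 0.006597/0.09661 = 0.06829 L.
At equivalence all the acid is converted to NO2-; total volume = 0.02671 + 0.06829 = 0.09500 L, so [NO2-] = 0.006597/0.09500 = 0.06945 M.
Kb = Kw/Ka = 1.0e-14 / 4.5 x 10^-4 = 2.22e-11.
[OH^-] = sqrt(Kb x [NO2-]) = sqrt(2.22e-11 x 0.06945) = 1.24e-6 M.
pOH = 5.91, so pH = 14.00 - 5.91 = 8.09.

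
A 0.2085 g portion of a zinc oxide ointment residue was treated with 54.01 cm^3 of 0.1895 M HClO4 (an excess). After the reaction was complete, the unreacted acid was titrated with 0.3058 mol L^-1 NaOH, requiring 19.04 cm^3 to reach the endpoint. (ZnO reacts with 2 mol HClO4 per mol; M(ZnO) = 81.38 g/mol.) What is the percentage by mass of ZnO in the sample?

86.1%

Total n(HClO4) added = 0.1895 x 0.05401 = 0.01023 mol.
n(NaOH) used = 0.3058 x 0.01904 = 0.005822 mol, which equals the excess n(HClO4).
So n(HClO4) consumed by the sample = 0.01023 - 0.005822 = 0.004412 mol.
n(ZnO) = 0.004412 / 2 = 0.002206 mol.
mass ZnO = 0.002206 x 81.38 = 0.1795 g, so %ZnO = 0.1795/0.2085 x 100 = 86.1%.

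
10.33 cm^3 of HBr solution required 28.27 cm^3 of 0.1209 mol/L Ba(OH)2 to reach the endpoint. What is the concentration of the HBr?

0.662 M

n(Ba(OH)2) delivered = 0.1209 x 0.02827 = 0.003418 mol.
The reaction is 2 HBr + 1 Ba(OH)2, so n(HBr) = 0.003418 x 2/1 = 0.006836 mol.
[HBr] = 0.006836 mol / 0.01033 L = 0.662 M.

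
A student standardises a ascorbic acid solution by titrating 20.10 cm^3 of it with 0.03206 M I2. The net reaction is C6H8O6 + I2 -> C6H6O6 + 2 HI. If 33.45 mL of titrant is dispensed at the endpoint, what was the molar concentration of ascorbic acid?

n(I2) = 0.03206 x 0.03345 = 0.001072 mol.
From the balanced equation, 1 mol I2 reacts with 1 mol ascorbic acid, so n(ascorbic acid) = 0.001072 x 1/1 = 0.001072 mol.
[ascorbic acid] = 0.001072 / 0.02010 L = 0.0534 M.

0.0534 M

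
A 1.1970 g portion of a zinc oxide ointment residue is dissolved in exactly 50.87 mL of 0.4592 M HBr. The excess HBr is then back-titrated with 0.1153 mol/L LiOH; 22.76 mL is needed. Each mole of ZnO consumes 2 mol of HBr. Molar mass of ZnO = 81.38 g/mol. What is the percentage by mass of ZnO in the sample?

70.5%

Total n(HBr) added = 0.4592 x 0.05087 = 0.02336 mol.
n(LiOH) used = 0.1153 x 0.02276 = 0.002624 mol, which equals the excess n(HBr).
So n(HBr) consumed by the sample = 0.02336 - 0.002624 = 0.02074 mol.
n(ZnO) = 0.02074 / 2 = 0.01037 mol.
mass ZnO = 0.01037 x 81.38 = 0.8437 g, so %ZnO = 0.8437/1.1970 x 100 = 70.5%.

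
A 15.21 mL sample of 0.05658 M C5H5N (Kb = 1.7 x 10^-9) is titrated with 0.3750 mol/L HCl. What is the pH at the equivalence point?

3.27

n(C5H5N) = 0.05658 x 0.01521 = 0.0008606 mol; V(HCl) at equivalence = 0.0008606/0.3750 = 0.002295 L.
At equivalence the base is fully converted to C5H5NH+; total volume = 0.01750 L, so [C5H5NH+] = 0.0008606/0.01750 = 0.04916 M.
Ka(C5H5NH+) = Kw/Kb = 1.0e-14 / 1.7 x 10^-9 = 5.88e-6.
[H^+] = sqrt(Ka x [C5H5NH+]) = sqrt(5.88e-6 x 0.04916) = 0.000538 M.
pH = -log(0.000538) = 3.27.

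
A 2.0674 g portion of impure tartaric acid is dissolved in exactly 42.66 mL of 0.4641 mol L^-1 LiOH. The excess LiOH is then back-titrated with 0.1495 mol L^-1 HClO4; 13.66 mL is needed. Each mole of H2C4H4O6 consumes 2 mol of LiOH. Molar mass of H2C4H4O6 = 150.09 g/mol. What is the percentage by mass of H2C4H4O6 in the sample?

Total n(LiOH) added = 0.4641 x 0.04266 = 0.01980 mol.
n(HClO4) used = 0.1495 x 0.01366 = 0.002042 mol, which equals the excess n(LiOH).
So n(LiOH) consumed by the sample = 0.01980 - 0.002042 = 0.01776 mol.
n(H2C4H4O6) = 0.01776 / 2 = 0.008878 mol.
mass H2C4H4O6 = 0.008878 x 150.09 = 1.333 g, so %H2C4H4O6 = 1.333/2.0674 x 100 = 64.5%.

64.5%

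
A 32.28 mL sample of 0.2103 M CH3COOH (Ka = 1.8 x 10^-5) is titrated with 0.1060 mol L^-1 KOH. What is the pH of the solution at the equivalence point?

8.80

n(CH3COOH) = 0.2103 x 0.03228 = 0.006788 mol; V(KOH) at equivalence = 0.006788/0.1060 = 0.06404 L.
At equivalence all the acid is converted to CH3COO-; total volume = 0.03228 + 0.06404 = 0.09632 L, so [CH3COO-] = 0.006788/0.09632 = 0.07048 M.
Kb = Kw/Ka = 1.0e-14 / 1.8 x 10^-5 = 5.56e-10.
[OH^-] = sqrt(Kb x [CH3COO-]) = sqrt(5.56e-10 x 0.07048) = 6.26e-6 M.
pOH = 5.20, so pH = 14.00 - 5.20 = 8.80.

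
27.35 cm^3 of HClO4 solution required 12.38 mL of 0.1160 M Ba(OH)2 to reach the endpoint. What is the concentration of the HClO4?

n(Ba(OH)2) delivered = 0.1160 x 0.01238 = 0.001436 mol.
The reaction is 2 HClO4 + 1 Ba(OH)2, so n(HClO4) = 0.001436 x 2/1 = 0.002872 mol.
[HClO4] = 0.002872 mol / 0.02735 L = 0.105 M.

0.105 M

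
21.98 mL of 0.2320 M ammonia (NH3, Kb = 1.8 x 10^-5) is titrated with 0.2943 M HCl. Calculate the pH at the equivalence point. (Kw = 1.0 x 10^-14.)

5.07

n(NH3) = 0.2320 x 0.02198 = 0.005099 mol; V(HCl) at equivalence = 0.005099/0.2943 = 0.01733 L.
At equivalence the base is fully converted to NH4+; total volume = 0.03931 L, so [NH4+] = 0.005099/0.03931 = 0.1297 M.
Ka(NH4+) = Kw/Kb = 1.0e-14 / 1.8 x 10^-5 = 5.56e-10.
[H^+] = sqrt(Ka x [NH4+]) = sqrt(5.56e-10 x 0.1297) = 8.49e-6 M.
pH = -log(8.49e-6) = 5.07.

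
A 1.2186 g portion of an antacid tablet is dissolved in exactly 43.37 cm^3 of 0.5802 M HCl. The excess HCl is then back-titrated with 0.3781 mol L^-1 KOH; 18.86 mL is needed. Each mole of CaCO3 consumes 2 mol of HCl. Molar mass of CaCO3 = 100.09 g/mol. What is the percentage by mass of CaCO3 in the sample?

74.1%

Total n(HCl) added = 0.5802 x 0.04337 = 0.02516 mol.
n(KOH) used = 0.3781 x 0.01886 = 0.007131 mol, which equals the excess n(HCl).
So n(HCl) consumed by the sample = 0.02516 - 0.007131 = 0.01803 mol.
n(CaCO3) = 0.01803 / 2 = 0.009016 mol.
mass CaCO3 = 0.009016 x 100.09 = 0.9024 g, so %CaCO3 = 0.9024/1.2186 x 100 = 74.1%.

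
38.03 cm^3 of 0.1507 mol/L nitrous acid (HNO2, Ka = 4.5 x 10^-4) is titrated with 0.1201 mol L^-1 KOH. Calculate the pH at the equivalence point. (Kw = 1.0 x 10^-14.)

n(HNO2) = 0.1507 x 0.03803 = 0.005731 mol; V(KOH) at equivalence = 0.005731/0.1201 = 0.04772 L.
At equivalence all the acid is converted to NO2-; total volume = 0.03803 + 0.04772 = 0.08575 L, so [NO2-] = 0.005731/0.08575 = 0.06684 M.
Kb = Kw/Ka = 1.0e-14 / 4.5 x 10^-4 = 2.22e-11.
[OH^-] = sqrt(Kb x [NO2-]) = sqrt(2.22e-11 x 0.06684) = 1.22e-6 M.
pOH = 5.91, so pH = 14.00 - 5.91 = 8.09.

8.09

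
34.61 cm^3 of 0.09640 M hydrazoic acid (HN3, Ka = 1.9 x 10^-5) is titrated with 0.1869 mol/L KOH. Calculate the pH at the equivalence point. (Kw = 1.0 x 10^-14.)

8.76

n(HN3) = 0.09640 x 0.03461 = 0.003336 mol; V(KOH) at equivalence = 0.003336/0.1869 = 0.01785 L.
At equivalence all the acid is converted to N3-; total volume = 0.03461 + 0.01785 = 0.05246 L, so [N3-] = 0.003336/0.05246 = 0.06360 M.
Kb = Kw/Ka = 1.0e-14 / 1.9 x 10^-5 = 5.26e-10.
[OH^-] = sqrt(Kb x [N3-]) = sqrt(5.26e-10 x 0.06360) = 5.79e-6 M.
pOH = 5.24, so pH = 14.00 - 5.24 = 8.76.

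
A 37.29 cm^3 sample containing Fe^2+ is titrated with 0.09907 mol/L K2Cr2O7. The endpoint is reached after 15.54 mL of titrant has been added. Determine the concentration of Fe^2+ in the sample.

n(K2Cr2O7) = 0.09907 x 0.01554 = 0.001540 mol.
From the balanced equation, 1 mol K2Cr2O7 reacts with 6 mol Fe^2+, so n(Fe^2+) = 0.001540 x 6/1 = 0.009237 mol.
[Fe^2+] = 0.009237 / 0.03729 L = 0.248 M.

0.248 M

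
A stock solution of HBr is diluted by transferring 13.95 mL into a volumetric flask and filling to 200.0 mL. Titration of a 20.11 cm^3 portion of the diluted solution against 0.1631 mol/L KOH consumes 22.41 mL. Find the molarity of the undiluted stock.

n(KOH) = 0.1631 x 0.02241 = 0.003655 mol.
n(HBr) in the aliquot = 0.003655 mol.
[diluted HBr] = 0.003655 / 0.02011 = 0.1818 M.
Dilution factor = 200.0/13.95 = 14.34, so [stock] = 0.1818 x 14.34 = 2.61 M.

2.61 M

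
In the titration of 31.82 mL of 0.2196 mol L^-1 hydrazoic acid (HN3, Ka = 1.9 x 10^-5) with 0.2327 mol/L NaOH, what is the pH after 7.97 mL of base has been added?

4.28

Initial n(HN3) = 0.2196 x 0.03182 = 0.006988 mol.
n(NaOH) added = 0.2327 x 0.007970 = 0.001855 mol, converting that many moles of HN3 to N3-.
Remaining n(HN3) = 0.005133 mol; n(N3-) = 0.001855 mol.
By Henderson-Hasselbalch, pH = pKa + log([A^-]/[HA]) = 4.72 + log(0.001855/0.005133) = 4.72 + (-0.44) = 4.28.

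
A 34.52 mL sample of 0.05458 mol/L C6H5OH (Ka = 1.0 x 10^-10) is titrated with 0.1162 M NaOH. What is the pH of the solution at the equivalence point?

n(C6H5OH) = 0.05458 x 0.03452 = 0.001884 mol; V(NaOH) at equivalence = 0.001884/0.1162 = 0.01621 L.
At equivalence all the acid is converted to C6H5O-; total volume = 0.03452 + 0.01621 = 0.05073 L, so [C6H5O-] = 0.001884/0.05073 = 0.03714 M.
Kb = Kw/Ka = 1.0e-14 / 1.0 x 10^-10 = 0.000100.
[OH^-] = sqrt(Kb x [C6H5O-]) = sqrt(0.000100 x 0.03714) = 0.00193 M.
pOH = 2.72, so pH = 14.00 - 2.72 = 11.28.

11.28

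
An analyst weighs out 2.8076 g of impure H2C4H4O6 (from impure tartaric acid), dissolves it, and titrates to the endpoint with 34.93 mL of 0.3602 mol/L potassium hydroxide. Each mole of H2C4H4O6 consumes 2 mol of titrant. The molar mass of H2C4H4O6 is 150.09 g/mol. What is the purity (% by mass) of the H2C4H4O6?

33.6%

n(KOH) = 0.3602 x 0.03493 = 0.01258 mol.
n(H2C4H4O6) = 0.01258 / 2 = 0.006291 mol.
mass of H2C4H4O6 = 0.006291 x 150.09 = 0.9442 g.
% purity = 0.9442 / 2.8076 x 100 = 33.6%.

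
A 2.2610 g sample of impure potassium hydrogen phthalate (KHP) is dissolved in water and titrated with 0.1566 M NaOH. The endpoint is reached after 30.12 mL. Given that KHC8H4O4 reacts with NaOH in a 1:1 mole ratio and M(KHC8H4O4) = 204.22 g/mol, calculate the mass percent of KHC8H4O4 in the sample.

42.6%

n(NaOH) = 0.1566 x 0.03012 = 0.004717 mol.
n(KHC8H4O4) = 0.004717 / 1 = 0.004717 mol.
mass of KHC8H4O4 = 0.004717 x 204.22 = 0.9633 g.
% purity = 0.9633 / 2.2610 x 100 = 42.6%.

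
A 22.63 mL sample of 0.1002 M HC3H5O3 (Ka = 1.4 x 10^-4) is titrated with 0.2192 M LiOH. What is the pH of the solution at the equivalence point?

n(HC3H5O3) = 0.1002 x 0.02263 = 0.002268 mol; V(LiOH) at equivalence = 0.002268/0.2192 = 0.01034 L.
At equivalence all the acid is converted to C3H5O3-; total volume = 0.02263 + 0.01034 = 0.03297 L, so [C3H5O3-] = 0.002268/0.03297 = 0.06877 M.
Kb = Kw/Ka = 1.0e-14 / 1.4 x 10^-4 = 7.14e-11.
[OH^-] = sqrt(Kb x [C3H5O3-]) = sqrt(7.14e-11 x 0.06877) = 2.22e-6 M.
pOH = 5.65, so pH = 14.00 - 5.65 = 8.35.

8.35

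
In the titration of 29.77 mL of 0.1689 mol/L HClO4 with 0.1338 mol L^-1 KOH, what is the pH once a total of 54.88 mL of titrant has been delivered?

12.44

n(acid) = 0.1689 x 0.02977 = 0.005028 mol; n(KOH) added = 0.1338 x 0.05488 = 0.007343 mol.
Base is in excess by 0.007343 - 0.005028 = 0.002315 mol in a total volume of 0.08465 L.
[OH^-] = 0.002315/0.08465 = 0.02735 M, so pOH = 1.56 and pH = 14.00 - 1.56 = 12.44.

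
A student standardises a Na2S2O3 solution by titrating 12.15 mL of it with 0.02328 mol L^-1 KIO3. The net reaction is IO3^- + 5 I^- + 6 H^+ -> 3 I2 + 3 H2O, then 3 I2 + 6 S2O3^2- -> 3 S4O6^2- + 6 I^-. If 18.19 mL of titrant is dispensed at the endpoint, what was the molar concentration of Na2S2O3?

0.209 M

n(KIO3) = 0.02328 x 0.01819 = 0.0004235 mol.
From the balanced equation, 1 mol KIO3 reacts with 6 mol Na2S2O3, so n(Na2S2O3) = 0.0004235 x 6/1 = 0.002541 mol.
[Na2S2O3] = 0.002541 / 0.01215 L = 0.209 M.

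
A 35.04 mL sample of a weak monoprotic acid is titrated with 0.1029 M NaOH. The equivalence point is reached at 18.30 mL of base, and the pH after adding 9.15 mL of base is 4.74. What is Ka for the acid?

9.15 mL is half of the equivalence volume, so this is the half-equivalence point where [HA] = [A^-].
At half-equivalence pH = pKa, so pKa = 4.74.
Ka = 10^(-4.74) = 1.8 x 10^-5.

1.8 x 10^-5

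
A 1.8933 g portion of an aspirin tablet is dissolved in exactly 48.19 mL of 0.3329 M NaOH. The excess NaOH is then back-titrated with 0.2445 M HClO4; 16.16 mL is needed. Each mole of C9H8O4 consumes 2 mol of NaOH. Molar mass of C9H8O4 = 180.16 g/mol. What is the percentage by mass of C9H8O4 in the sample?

Total n(NaOH) added = 0.3329 x 0.04819 = 0.01604 mol.
n(HClO4) used = 0.2445 x 0.01616 = 0.003951 mol, which equals the excess n(NaOH).
So n(NaOH) consumed by the sample = 0.01604 - 0.003951 = 0.01209 mol.
n(C9H8O4) = 0.01209 / 2 = 0.006046 mol.
mass C9H8O4 = 0.006046 x 180.16 = 1.089 g, so %C9H8O4 = 1.089/1.8933 x 100 = 57.5%.

57.5%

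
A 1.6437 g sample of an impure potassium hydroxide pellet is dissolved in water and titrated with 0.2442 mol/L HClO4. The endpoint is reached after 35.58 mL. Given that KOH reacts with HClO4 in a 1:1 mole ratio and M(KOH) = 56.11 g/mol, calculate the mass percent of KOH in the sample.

n(HClO4) = 0.2442 x 0.03558 = 0.008689 mol.
n(KOH) = 0.008689 / 1 = 0.008689 mol.
mass of KOH = 0.008689 x 56.11 = 0.4875 g.
% purity = 0.4875 / 1.6437 x 100 = 29.7%.

29.7%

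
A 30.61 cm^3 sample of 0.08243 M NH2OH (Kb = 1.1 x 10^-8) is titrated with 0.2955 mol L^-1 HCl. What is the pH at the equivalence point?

n(NH2OH) = 0.08243 x 0.03061 = 0.002523 mol; V(HCl) at equivalence = 0.002523/0.2955 = 0.008539 L.
At equivalence the base is fully converted to NH3OH+; total volume = 0.03915 L, so [NH3OH+] = 0.002523/0.03915 = 0.06445 M.
Ka(NH3OH+) = Kw/Kb = 1.0e-14 / 1.1 x 10^-8 = 9.09e-7.
[H^+] = sqrt(Ka x [NH3OH+]) = sqrt(9.09e-7 x 0.06445) = 0.000242 M.
pH = -log(0.000242) = 3.62.

3.62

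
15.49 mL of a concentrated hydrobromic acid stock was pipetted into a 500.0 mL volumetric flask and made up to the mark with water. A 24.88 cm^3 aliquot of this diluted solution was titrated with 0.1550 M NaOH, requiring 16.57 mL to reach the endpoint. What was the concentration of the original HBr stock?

n(NaOH) = 0.1550 x 0.01657 = 0.002568 mol.
n(HBr) in the aliquot = 0.002568 mol.
[diluted HBr] = 0.002568 / 0.02488 = 0.1032 M.
Dilution factor = 500.0/15.49 = 32.28, so [stock] = 0.1032 x 32.28 = 3.33 M.

3.33 M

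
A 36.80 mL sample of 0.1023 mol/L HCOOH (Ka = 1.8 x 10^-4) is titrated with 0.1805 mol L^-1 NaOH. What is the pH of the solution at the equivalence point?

n(HCOOH) = 0.1023 x 0.03680 = 0.003765 mol; V(NaOH) at equivalence = 0.003765/0.1805 = 0.02086 L.
At equivalence all the acid is converted to HCOO-; total volume = 0.03680 + 0.02086 = 0.05766 L, so [HCOO-] = 0.003765/0.05766 = 0.06529 M.
Kb = Kw/Ka = 1.0e-14 / 1.8 x 10^-4 = 5.56e-11.
[OH^-] = sqrt(Kb x [HCOO-]) = sqrt(5.56e-11 x 0.06529) = 1.90e-6 M.
pOH = 5.72, so pH = 14.00 - 5.72 = 8.28.

8.28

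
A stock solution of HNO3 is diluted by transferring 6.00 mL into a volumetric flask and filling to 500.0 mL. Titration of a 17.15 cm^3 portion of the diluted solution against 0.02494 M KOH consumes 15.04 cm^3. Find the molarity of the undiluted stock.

n(KOH) = 0.02494 x 0.01504 = 0.0003751 mol.
n(HNO3) in the aliquot = 0.0003751 mol.
[diluted HNO3] = 0.0003751 / 0.01715 = 0.02187 M.
Dilution factor = 500.0/6.000 = 83.33, so [stock] = 0.02187 x 83.33 = 1.82 M.

1.82 M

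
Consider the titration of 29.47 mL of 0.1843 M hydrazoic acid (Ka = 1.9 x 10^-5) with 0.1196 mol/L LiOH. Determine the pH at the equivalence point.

n(HN3) = 0.1843 x 0.02947 = 0.005431 mol; V(LiOH) at equivalence = 0.005431/0.1196 = 0.04541 L.
At equivalence all the acid is converted to N3-; total volume = 0.02947 + 0.04541 = 0.07488 L, so [N3-] = 0.005431/0.07488 = 0.07253 M.
Kb = Kw/Ka = 1.0e-14 / 1.9 x 10^-5 = 5.26e-10.
[OH^-] = sqrt(Kb x [N3-]) = sqrt(5.26e-10 x 0.07253) = 6.18e-6 M.
pOH = 5.21, so pH = 14.00 - 5.21 = 8.79.

8.79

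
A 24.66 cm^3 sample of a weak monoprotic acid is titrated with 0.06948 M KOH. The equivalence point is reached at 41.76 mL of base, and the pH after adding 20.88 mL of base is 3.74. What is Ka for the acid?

1.8 x 10^-4

20.88 mL is half of the equivalence volume, so this is the half-equivalence point where [HA] = [A^-].
At half-equivalence pH = pKa, so pKa = 3.74.
Ka = 10^(-3.74) = 1.8 x 10^-4.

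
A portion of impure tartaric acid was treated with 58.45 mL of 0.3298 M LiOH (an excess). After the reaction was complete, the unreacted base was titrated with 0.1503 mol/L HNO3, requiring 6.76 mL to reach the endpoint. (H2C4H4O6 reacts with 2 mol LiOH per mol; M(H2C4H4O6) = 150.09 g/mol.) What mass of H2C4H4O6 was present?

Total n(LiOH) added = 0.3298 x 0.05845 = 0.01928 mol.
n(HNO3) used = 0.1503 x 0.006760 = 0.001016 mol, which equals the excess n(LiOH).
So n(LiOH) consumed by the sample = 0.01928 - 0.001016 = 0.01826 mol.
n(H2C4H4O6) = 0.01826 / 2 = 0.009130 mol.
mass = 0.009130 mol x 150.09 g/mol = 1.37 g.

1.37 g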